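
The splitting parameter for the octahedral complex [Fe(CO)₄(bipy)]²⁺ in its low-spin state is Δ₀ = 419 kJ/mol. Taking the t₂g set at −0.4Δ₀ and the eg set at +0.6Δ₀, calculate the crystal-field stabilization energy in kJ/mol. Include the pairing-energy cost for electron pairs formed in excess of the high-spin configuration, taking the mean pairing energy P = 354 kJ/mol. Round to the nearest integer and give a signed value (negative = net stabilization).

Ligand charges: 4×(+0) from CO and 1×(+0) from bipy sum to +0; with overall charge +2, Fe is +2.
Group 8 minus oxidation state +2 gives a d⁶ configuration for Fe²⁺.
Configuration: t₂g⁶ eg⁰.
Orbital CFSE = 6(-0.4) + 0(0.6) = -2.4Δ₀ = -2.4 × 419 = -1006 kJ/mol.
High-spin d⁶ would be t₂g⁴ eg² with 1 pair; low-spin has 3, so 2 excess pairs cost +2P = +708 kJ/mol.
Combining: -1006 + 708 = -298 kJ/mol.

-298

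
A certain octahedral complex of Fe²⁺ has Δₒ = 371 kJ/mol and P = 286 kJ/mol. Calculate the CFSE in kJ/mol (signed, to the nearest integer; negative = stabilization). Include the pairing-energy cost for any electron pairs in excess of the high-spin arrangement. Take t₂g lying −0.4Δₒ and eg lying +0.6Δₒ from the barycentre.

-318

Fe is in group 8, so Fe²⁺ is d⁶ (8 − 2 = 6).
With Δₒ > P the complex is low-spin.
That gives t₂g⁶ eg⁰.
Orbital CFSE = -2.4Δₒ = -2.4 × 371 = -890 kJ/mol.
Excess pairs vs high-spin: 3 − 1 = 2; pairing cost = +572 kJ/mol.
Net CFSE = -890 + 572 = -318 kJ/mol.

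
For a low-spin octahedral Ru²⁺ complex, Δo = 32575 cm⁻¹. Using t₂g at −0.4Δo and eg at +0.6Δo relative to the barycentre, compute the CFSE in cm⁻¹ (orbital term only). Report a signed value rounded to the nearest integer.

-78180

Group 8 minus oxidation state +2 gives a d⁶ configuration for Ru²⁺.
Configuration: t₂g⁶ eg⁰.
The orbital stabilization is -2.4Δo = -2.4 × 32575 = -78180 cm⁻¹.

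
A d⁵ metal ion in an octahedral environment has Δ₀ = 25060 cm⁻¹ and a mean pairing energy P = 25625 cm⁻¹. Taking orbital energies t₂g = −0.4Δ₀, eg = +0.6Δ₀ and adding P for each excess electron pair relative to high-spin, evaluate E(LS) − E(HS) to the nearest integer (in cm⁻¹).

1130

High-spin d⁵ fills as t₂g³ eg² with CFSE 3(−0.4) + 2(+0.6) = 0.0Δ₀ = 0 cm⁻¹.
For low-spin the configuration is t₂g⁵ eg⁰: orbital energy -2.0 × 25060 = -50120 cm⁻¹, and 2 additional pairs relative to high-spin add 51250 cm⁻¹, giving 1130 cm⁻¹.
E(LS) − E(HS) = 1130 − (0) = 1130 cm⁻¹.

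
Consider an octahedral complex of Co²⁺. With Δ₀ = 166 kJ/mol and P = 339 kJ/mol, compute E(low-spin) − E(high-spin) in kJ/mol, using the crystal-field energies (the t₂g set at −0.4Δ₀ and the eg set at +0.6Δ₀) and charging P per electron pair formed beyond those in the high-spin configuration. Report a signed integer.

Co sits in group 9; removing 2 electrons leaves Co²⁺ with 9 − 2 = 7 d electrons.
In the high-spin limit (t₂g⁵ eg²) the orbital term is -0.8Δ₀ = -133 kJ/mol, with no excess pairing.
Low-spin: t₂g⁶ eg¹, orbital CFSE = -1.8Δ₀ = -299 kJ/mol; plus 1 excess pair × P = +339 kJ/mol; total 40 kJ/mol.
The difference is 40 − (-133) = 173 kJ/mol, so high-spin lies lower.

173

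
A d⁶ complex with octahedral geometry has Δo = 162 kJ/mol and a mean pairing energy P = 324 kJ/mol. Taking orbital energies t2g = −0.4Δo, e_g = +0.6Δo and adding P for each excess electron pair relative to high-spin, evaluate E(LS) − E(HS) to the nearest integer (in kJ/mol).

324

High-spin: t2g^4 e_g^2, CFSE = -0.4Δo = -65 kJ/mol.
For low-spin the configuration is t2g^6 e_g^0: orbital energy -2.4 × 162 = -389 kJ/mol, and 2 additional pairs relative to high-spin add 648 kJ/mol, giving 259 kJ/mol.
Thus E(LS) − E(HS) = 324 kJ/mol.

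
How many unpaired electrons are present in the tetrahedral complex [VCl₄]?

1

Each Cl⁻ contributes -1; 4 × (-1) = -4. With overall charge +0, V is in the +4 oxidation state.
Group 5 minus oxidation state +4 gives a d¹ configuration for V⁴⁺.
Tetrahedral fields are weak (Δₜ ≈ 4/9 Δₒ), so electrons fill high-spin.
Configuration: e¹ t₂⁰, giving 1 unpaired electron.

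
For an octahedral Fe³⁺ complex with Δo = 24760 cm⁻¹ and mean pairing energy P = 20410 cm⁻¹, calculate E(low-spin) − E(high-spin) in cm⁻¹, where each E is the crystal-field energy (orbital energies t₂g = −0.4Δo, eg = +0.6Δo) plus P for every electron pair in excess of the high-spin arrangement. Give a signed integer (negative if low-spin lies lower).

Fe is in group 8, so Fe³⁺ is d⁵ (8 − 3 = 5).
High-spin d⁵ fills as t₂g³ eg² with CFSE 3(−0.4) + 2(+0.6) = 0.0Δo = 0 cm⁻¹.
Low-spin: t₂g⁵ eg⁰, orbital CFSE = -2.0Δo = -49520 cm⁻¹; plus 2 excess pairs × P = +40820 cm⁻¹; total -8700 cm⁻¹.
Thus E(LS) − E(HS) = -8700 cm⁻¹.

-8700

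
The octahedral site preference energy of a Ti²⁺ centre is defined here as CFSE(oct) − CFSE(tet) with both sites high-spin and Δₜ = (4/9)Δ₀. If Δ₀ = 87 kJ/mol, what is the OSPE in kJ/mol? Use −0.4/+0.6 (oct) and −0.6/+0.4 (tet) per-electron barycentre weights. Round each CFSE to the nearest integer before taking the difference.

Ti sits in group 4; removing 2 electrons leaves Ti²⁺ with 4 − 2 = 2 d electrons.
In an octahedral site d² (HS) is t₂g² eg⁰, giving CFSE(oct) = -0.8Δ₀ = -70 kJ/mol.
Tetrahedral e² t₂⁰ gives -1.2Δₜ = -1.2 × (4/9) × 87 = -46 kJ/mol.
OSPE = -70 − (-46) = -24 kJ/mol.

-24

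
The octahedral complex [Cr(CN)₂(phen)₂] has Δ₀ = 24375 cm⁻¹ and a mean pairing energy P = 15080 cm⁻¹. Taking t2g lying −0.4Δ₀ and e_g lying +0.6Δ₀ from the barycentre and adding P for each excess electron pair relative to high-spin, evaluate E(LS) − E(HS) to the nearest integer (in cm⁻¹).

-9295

Ligand charges: 2×(-1) from CN⁻ and 2×(+0) from phen sum to -2; with overall charge +0, Cr is +2.
Cr is in group 6, so Cr²⁺ is d⁴ (6 − 2 = 4).
High-spin d⁴ fills as t2g^3 e_g^1 with CFSE 3(−0.4) + 1(+0.6) = -0.6Δ₀ = -14625 cm⁻¹.
Low-spin t2g^4 e_g^0 gives -1.6Δ₀ = -39000 cm⁻¹, but forming 1 extra pair costs 1P = 15080 cm⁻¹, so E(LS) = -39000 + 15080 = -23920 cm⁻¹.
E(LS) − E(HS) = -23920 − (-14625) = -9295 cm⁻¹.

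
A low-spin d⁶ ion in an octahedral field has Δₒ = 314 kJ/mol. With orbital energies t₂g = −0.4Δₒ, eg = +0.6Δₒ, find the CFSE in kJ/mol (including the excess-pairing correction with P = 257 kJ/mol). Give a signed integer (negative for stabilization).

Configuration: t₂g⁶ eg⁰.
The orbital stabilization is -2.4Δₒ = -2.4 × 314 = -754 kJ/mol.
Pairing penalty: 3 pairs vs 1 in the high-spin reference → 2 extra × P = 514 kJ/mol.
Net CFSE = -754 + 514 = -240 kJ/mol.

-240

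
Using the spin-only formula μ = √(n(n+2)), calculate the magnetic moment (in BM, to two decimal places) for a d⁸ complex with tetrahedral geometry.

Tetrahedral splitting is small, so the complex is high-spin.
Configuration: e^4 t2^4 → 2 unpaired electrons.
μ(spin-only) = √[2(2+2)] = √8 ≈ 2.83 BM.

2.83 BM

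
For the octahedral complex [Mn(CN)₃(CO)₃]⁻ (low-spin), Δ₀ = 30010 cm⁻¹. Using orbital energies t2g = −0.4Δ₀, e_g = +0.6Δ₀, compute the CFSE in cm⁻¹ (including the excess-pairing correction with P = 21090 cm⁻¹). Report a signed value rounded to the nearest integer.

-17840

Ligand charges: 3×(-1) from CN⁻ and 3×(+0) from CO sum to -3; with overall charge -1, Mn is +2.
Mn sits in group 7; removing 2 electrons leaves Mn²⁺ with 7 − 2 = 5 d electrons.
The d⁵ electrons fill as t2g^5 e_g^0.
The orbital stabilization is -2.0Δ₀ = -2.0 × 30010 = -60020 cm⁻¹.
High-spin d⁵ would be t2g^3 e_g^2 with 0 pairs; low-spin has 2, so 2 excess pairs cost +2P = +42180 cm⁻¹.
Net CFSE = -60020 + 42180 = -17840 cm⁻¹.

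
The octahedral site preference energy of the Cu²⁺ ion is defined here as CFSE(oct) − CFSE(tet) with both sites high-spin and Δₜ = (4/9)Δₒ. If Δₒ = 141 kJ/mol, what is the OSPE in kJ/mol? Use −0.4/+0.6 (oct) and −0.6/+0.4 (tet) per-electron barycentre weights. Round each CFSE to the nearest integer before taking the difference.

Cu sits in group 11; removing 2 electrons leaves Cu²⁺ with 11 − 2 = 9 d electrons.
In an octahedral site d⁹ (HS) is t2g^6 e_g^3, giving CFSE(oct) = -0.6Δₒ = -85 kJ/mol.
In a tetrahedral site the filling is e^4 t2^5: CFSE(tet) = -0.4Δₜ = -0.4 × (4/9)(141) = -25 kJ/mol.
OSPE = -85 − (-25) = -60 kJ/mol.

-60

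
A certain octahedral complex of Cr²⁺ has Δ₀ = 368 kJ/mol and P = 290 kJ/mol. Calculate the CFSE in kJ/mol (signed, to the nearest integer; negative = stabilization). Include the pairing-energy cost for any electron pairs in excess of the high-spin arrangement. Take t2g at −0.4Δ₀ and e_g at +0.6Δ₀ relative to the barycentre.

-299

Cr²⁺: group 6, so d-count = 6 − 2 = 4.
Since Δ₀ = 368 kJ/mol > P = 290 kJ/mol, the complex adopts the low-spin configuration.
Configuration: t2g^4 e_g^0.
Orbital CFSE = -1.6Δ₀ = -1.6 × 368 = -589 kJ/mol.
Excess pairs vs high-spin: 1 − 0 = 1; pairing cost = +290 kJ/mol.
Net CFSE = -589 + 290 = -299 kJ/mol.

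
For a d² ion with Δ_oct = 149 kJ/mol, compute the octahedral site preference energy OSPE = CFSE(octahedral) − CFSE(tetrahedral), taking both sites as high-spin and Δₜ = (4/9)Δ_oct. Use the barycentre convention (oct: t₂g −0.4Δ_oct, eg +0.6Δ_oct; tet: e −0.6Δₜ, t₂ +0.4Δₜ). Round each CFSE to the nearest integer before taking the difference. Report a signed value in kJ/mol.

Octahedral high-spin t₂g² eg⁰: CFSE = -0.8 × 149 = -119 kJ/mol.
Tetrahedral: e² t₂⁰, CFSE = 2(−0.6) + 0(+0.4) = -1.2Δₜ = -1.2 × (4/9) × 149 = -79 kJ/mol.
OSPE = -119 − (-79) = -40 kJ/mol.

-40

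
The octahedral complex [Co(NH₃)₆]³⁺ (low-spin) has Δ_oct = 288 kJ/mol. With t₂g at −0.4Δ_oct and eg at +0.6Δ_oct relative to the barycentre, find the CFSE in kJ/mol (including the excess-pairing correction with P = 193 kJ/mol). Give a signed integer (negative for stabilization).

NH₃ is neutral, so the +3 overall charge sits on Co: oxidation state +3.
Group 9 minus oxidation state +3 gives a d⁶ configuration for Co³⁺.
The d⁶ electrons fill as t₂g⁶ eg⁰.
CFSE(orbital) = 6×(-0.4Δ_oct) + 0×(0.6Δ_oct) = -2.4Δ_oct; with Δ_oct = 288 kJ/mol that is -691 kJ/mol.
Relative to high-spin t₂g⁴ eg² (1 paired), the low-spin configuration has 2 additional pairs, contributing +2 × 193 = +386 kJ/mol.
Overall CFSE = -691 + 386 = -305 kJ/mol.

-305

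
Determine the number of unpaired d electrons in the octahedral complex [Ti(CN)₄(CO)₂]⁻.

1

Ligand charges: 4×(-1) from CN⁻ and 2×(+0) from CO sum to -4; with overall charge -1, Ti is +3.
Ti³⁺: group 4, so d-count = 4 − 3 = 1.
Configuration: t2g^1 e_g^0, giving 1 unpaired electron.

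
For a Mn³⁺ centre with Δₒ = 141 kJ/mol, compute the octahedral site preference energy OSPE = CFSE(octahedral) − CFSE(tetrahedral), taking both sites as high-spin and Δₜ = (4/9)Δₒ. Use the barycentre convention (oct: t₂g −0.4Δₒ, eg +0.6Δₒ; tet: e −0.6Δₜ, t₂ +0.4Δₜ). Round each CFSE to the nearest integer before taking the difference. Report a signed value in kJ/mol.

Group 7 minus oxidation state +3 gives a d⁴ configuration for Mn³⁺.
In an octahedral site d⁴ (HS) is t2g^3 e_g^1, giving CFSE(oct) = -0.6Δₒ = -85 kJ/mol.
Tetrahedral: e^2 t2^2, CFSE = 2(−0.6) + 2(+0.4) = -0.4Δₜ = -0.4 × (4/9) × 141 = -25 kJ/mol.
Subtracting, OSPE = -85 − (-25) = -60 kJ/mol.

-60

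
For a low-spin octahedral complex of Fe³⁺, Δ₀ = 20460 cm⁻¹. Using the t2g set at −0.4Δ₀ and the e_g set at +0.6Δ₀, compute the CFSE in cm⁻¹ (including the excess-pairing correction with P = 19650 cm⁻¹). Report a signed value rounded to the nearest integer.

Fe³⁺: group 8, so d-count = 8 − 3 = 5.
Electron filling gives t2g^5 e_g^0.
Orbital CFSE = 5(-0.4) + 0(0.6) = -2.0Δ₀ = -2.0 × 20460 = -40920 cm⁻¹.
High-spin d⁵ would be t2g^3 e_g^2 with 0 pairs; low-spin has 2, so 2 excess pairs cost +2P = +39300 cm⁻¹.
Combining: -40920 + 39300 = -1620 cm⁻¹.

-1620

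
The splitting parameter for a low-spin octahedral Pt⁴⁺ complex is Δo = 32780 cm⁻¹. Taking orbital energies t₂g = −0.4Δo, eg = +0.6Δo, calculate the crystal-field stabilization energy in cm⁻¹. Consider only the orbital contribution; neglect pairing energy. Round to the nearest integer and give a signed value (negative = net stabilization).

-78672

Pt⁴⁺: group 10, so d-count = 10 − 4 = 6.
Configuration: t₂g⁶ eg⁰.
Orbital CFSE = 6(-0.4) + 0(0.6) = -2.4Δo = -2.4 × 32780 = -78672 cm⁻¹.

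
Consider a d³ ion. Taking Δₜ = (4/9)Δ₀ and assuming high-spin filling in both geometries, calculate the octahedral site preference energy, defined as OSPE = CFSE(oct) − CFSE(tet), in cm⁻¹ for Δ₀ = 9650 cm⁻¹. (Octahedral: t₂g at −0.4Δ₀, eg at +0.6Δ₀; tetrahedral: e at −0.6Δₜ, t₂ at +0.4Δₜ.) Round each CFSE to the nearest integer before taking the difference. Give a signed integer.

Octahedral (high-spin): t₂g³ eg⁰, CFSE = 3(−0.4) + 0(+0.6) = -1.2Δ₀ = -1.2 × 9650 = -11580 cm⁻¹.
Tetrahedral: e² t₂¹, CFSE = 2(−0.6) + 1(+0.4) = -0.8Δₜ = -0.8 × (4/9) × 9650 = -3431 cm⁻¹.
Subtracting, OSPE = -11580 − (-3431) = -8149 cm⁻¹.

-8149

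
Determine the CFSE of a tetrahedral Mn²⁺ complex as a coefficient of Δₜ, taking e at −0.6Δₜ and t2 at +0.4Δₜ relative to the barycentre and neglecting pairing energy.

0.0 Δₜ

Mn is in group 7, so Mn²⁺ is d⁵ (7 − 2 = 5).
Tetrahedral splitting is small, so the complex is high-spin.
Configuration: e^2 t2^3.
CFSE = 2(-0.6Δₜ) + 3(0.4Δₜ) = -1.2Δₜ + 1.2Δₜ = 0.0Δₜ.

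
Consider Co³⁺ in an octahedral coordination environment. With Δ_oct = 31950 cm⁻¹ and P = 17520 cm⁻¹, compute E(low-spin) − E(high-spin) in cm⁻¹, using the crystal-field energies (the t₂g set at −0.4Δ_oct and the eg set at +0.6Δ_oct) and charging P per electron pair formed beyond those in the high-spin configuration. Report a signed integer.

-28860

Group 9 minus oxidation state +3 gives a d⁶ configuration for Co³⁺.
High-spin d⁶ fills as t₂g⁴ eg² with CFSE 4(−0.4) + 2(+0.6) = -0.4Δ_oct = -12780 cm⁻¹.
For low-spin the configuration is t₂g⁶ eg⁰: orbital energy -2.4 × 31950 = -76680 cm⁻¹, and 2 additional pairs relative to high-spin add 35040 cm⁻¹, giving -41640 cm⁻¹.
The difference is -41640 − (-12780) = -28860 cm⁻¹, so low-spin lies lower.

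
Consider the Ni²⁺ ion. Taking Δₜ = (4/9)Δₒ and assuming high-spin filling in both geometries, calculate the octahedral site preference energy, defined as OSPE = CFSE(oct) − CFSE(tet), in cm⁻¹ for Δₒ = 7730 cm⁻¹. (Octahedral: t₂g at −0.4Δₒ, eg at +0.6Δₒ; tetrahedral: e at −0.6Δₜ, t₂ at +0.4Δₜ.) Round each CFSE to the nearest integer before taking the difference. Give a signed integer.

Group 10 minus oxidation state +2 gives a d⁸ configuration for Ni²⁺.
Octahedral high-spin t₂g⁶ eg²: CFSE = -1.2 × 7730 = -9276 cm⁻¹.
Tetrahedral: e⁴ t₂⁴, CFSE = 4(−0.6) + 4(+0.4) = -0.8Δₜ = -0.8 × (4/9) × 7730 = -2748 cm⁻¹.
OSPE = -9276 − (-2748) = -6528 cm⁻¹.

-6528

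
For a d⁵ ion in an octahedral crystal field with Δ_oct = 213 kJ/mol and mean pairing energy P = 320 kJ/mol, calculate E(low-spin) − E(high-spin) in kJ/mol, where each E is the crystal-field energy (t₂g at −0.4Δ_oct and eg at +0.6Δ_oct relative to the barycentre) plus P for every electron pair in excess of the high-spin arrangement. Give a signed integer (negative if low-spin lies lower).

In the high-spin limit (t₂g³ eg²) the orbital term is 0.0Δ_oct = 0 kJ/mol, with no excess pairing.
Low-spin: t₂g⁵ eg⁰, orbital CFSE = -2.0Δ_oct = -426 kJ/mol; plus 2 excess pairs × P = +640 kJ/mol; total 214 kJ/mol.
E(LS) − E(HS) = 214 − (0) = 214 kJ/mol.

214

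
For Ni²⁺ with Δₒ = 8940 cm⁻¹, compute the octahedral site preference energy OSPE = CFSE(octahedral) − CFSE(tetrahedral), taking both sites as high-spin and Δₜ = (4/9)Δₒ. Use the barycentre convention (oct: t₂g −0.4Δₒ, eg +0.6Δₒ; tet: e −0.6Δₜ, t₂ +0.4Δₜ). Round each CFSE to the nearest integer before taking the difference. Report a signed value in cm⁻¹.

-7549

Ni²⁺: group 10, so d-count = 10 − 2 = 8.
Octahedral (high-spin): t2g^6 e_g^2, CFSE = 6(−0.4) + 2(+0.6) = -1.2Δₒ = -1.2 × 8940 = -10728 cm⁻¹.
In a tetrahedral site the filling is e^4 t2^4: CFSE(tet) = -0.8Δₜ = -0.8 × (4/9)(8940) = -3179 cm⁻¹.
Subtracting, OSPE = -10728 − (-3179) = -7549 cm⁻¹.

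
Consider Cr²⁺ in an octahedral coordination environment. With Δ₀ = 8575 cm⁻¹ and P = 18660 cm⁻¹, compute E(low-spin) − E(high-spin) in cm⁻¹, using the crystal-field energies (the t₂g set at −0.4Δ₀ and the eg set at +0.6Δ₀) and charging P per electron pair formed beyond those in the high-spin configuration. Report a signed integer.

10085

Cr is in group 6, so Cr²⁺ is d⁴ (6 − 2 = 4).
High-spin: t₂g³ eg¹, CFSE = -0.6Δ₀ = -5145 cm⁻¹.
Low-spin: t₂g⁴ eg⁰, orbital CFSE = -1.6Δ₀ = -13720 cm⁻¹; plus 1 excess pair × P = +18660 cm⁻¹; total 4940 cm⁻¹.
The difference is 4940 − (-5145) = 10085 cm⁻¹, so high-spin lies lower.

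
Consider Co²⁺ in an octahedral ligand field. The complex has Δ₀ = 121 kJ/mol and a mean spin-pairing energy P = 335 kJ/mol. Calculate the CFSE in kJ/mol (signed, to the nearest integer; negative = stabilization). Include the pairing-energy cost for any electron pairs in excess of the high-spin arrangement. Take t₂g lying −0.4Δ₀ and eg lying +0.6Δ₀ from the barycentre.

Group 9 minus oxidation state +2 gives a d⁷ configuration for Co²⁺.
Since Δ₀ = 121 kJ/mol < P = 335 kJ/mol, the complex adopts the high-spin configuration.
That gives t₂g⁵ eg².
Orbital CFSE = -0.8Δ₀ = -0.8 × 121 = -97 kJ/mol.
High-spin has no excess pairs, so no pairing correction applies.

-97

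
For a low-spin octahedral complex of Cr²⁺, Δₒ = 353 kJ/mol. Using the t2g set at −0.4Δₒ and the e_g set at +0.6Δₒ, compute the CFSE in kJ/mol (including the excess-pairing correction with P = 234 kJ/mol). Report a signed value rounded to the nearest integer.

-331

Cr is in group 6, so Cr²⁺ is d⁴ (6 − 2 = 4).
Configuration: t2g^4 e_g^0.
The orbital stabilization is -1.6Δₒ = -1.6 × 353 = -565 kJ/mol.
Relative to high-spin t2g^3 e_g^1 (0 paired), the low-spin configuration has 1 additional pair, contributing +1 × 234 = +234 kJ/mol.
Overall CFSE = -565 + 234 = -331 kJ/mol.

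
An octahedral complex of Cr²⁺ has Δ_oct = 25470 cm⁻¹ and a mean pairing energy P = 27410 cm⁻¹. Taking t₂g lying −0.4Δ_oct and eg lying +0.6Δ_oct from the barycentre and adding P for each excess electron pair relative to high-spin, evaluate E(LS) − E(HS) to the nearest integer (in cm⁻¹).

1940

Cr²⁺: group 6, so d-count = 6 − 2 = 4.
High-spin: t₂g³ eg¹, CFSE = -0.6Δ_oct = -15282 cm⁻¹.
Low-spin: t₂g⁴ eg⁰, orbital CFSE = -1.6Δ_oct = -40752 cm⁻¹; plus 1 excess pair × P = +27410 cm⁻¹; total -13342 cm⁻¹.
The difference is -13342 − (-15282) = 1940 cm⁻¹, so high-spin lies lower.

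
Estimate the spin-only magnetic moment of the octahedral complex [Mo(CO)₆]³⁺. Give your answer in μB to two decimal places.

CO is neutral, so the +3 overall charge sits on Mo: oxidation state +3.
Mo is in group 6, so Mo³⁺ is d³ (6 − 3 = 3).
For octahedral d³ the high- and low-spin configurations coincide.
Configuration: t₂g³ eg⁰ → 3 unpaired electrons.
μ(spin-only) = √[3(3+2)] = √15 ≈ 3.87 μB.

3.87 μB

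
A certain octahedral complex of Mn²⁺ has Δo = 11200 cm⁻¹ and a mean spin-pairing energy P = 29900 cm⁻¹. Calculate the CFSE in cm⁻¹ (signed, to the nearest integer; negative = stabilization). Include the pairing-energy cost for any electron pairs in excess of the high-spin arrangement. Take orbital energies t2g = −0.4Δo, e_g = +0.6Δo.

Mn²⁺: group 7, so d-count = 7 − 2 = 5.
Since Δo = 11200 cm⁻¹ < P = 29900 cm⁻¹, the complex adopts the high-spin configuration.
That gives t2g^3 e_g^2.
Orbital CFSE = 0.0Δo = 0.0 × 11200 = 0 cm⁻¹.
High-spin has no excess pairs, so no pairing correction applies.

0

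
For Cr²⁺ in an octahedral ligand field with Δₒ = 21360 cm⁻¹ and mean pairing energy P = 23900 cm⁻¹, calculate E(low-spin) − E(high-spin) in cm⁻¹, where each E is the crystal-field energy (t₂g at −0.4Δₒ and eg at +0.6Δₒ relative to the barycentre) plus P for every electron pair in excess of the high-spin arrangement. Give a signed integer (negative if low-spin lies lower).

Cr is in group 6, so Cr²⁺ is d⁴ (6 − 2 = 4).
High-spin: t₂g³ eg¹, CFSE = -0.6Δₒ = -12816 cm⁻¹.
Low-spin t₂g⁴ eg⁰ gives -1.6Δₒ = -34176 cm⁻¹, but forming 1 extra pair costs 1P = 23900 cm⁻¹, so E(LS) = -34176 + 23900 = -10276 cm⁻¹.
Thus E(LS) − E(HS) = 2540 cm⁻¹.

2540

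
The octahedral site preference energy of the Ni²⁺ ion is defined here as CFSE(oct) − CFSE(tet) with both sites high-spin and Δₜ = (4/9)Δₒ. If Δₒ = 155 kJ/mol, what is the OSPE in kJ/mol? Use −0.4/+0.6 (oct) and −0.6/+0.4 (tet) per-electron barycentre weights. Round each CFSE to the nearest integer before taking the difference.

-131

Ni²⁺: group 10, so d-count = 10 − 2 = 8.
Octahedral high-spin t2g^6 e_g^2: CFSE = -1.2 × 155 = -186 kJ/mol.
Tetrahedral: e^4 t2^4, CFSE = 4(−0.6) + 4(+0.4) = -0.8Δₜ = -0.8 × (4/9) × 155 = -55 kJ/mol.
OSPE = -186 − (-55) = -131 kJ/mol.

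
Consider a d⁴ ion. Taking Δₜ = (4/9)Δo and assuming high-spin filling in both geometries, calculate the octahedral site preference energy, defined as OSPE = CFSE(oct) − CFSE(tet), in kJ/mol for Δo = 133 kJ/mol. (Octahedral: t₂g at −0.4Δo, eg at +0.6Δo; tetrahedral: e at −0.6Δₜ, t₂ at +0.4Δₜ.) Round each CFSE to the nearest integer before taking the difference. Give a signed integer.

-56

Octahedral high-spin t2g^3 e_g^1: CFSE = -0.6 × 133 = -80 kJ/mol.
In a tetrahedral site the filling is e^2 t2^2: CFSE(tet) = -0.4Δₜ = -0.4 × (4/9)(133) = -24 kJ/mol.
OSPE = -80 − (-24) = -56 kJ/mol.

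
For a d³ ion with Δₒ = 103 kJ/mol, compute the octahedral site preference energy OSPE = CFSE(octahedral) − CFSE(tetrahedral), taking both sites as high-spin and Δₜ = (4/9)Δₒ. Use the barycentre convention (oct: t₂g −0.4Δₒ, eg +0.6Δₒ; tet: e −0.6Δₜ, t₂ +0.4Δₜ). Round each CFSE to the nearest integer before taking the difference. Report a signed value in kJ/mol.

-87

Octahedral (high-spin): t₂g³ eg⁰, CFSE = 3(−0.4) + 0(+0.6) = -1.2Δₒ = -1.2 × 103 = -124 kJ/mol.
Tetrahedral: e² t₂¹, CFSE = 2(−0.6) + 1(+0.4) = -0.8Δₜ = -0.8 × (4/9) × 103 = -37 kJ/mol.
OSPE = -124 − (-37) = -87 kJ/mol.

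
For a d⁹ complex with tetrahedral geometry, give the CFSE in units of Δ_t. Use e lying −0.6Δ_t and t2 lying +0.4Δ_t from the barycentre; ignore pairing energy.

-0.4 Δ_t

Tetrahedral splitting is small, so the complex is high-spin.
Configuration: e^4 t2^5.
CFSE = 4(-0.6Δ_t) + 5(0.4Δ_t) = -2.4Δ_t + 2.0Δ_t = -0.4Δ_t.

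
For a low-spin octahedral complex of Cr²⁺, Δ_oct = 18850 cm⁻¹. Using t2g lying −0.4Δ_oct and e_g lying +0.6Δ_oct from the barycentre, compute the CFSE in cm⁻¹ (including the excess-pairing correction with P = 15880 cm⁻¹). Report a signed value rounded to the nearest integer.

-14280

Cr is in group 6, so Cr²⁺ is d⁴ (6 − 2 = 4).
Electron filling gives t2g^4 e_g^0.
CFSE(orbital) = 4×(-0.4Δ_oct) + 0×(0.6Δ_oct) = -1.6Δ_oct; with Δ_oct = 18850 cm⁻¹ that is -30160 cm⁻¹.
Relative to high-spin t2g^3 e_g^1 (0 paired), the low-spin configuration has 1 additional pair, contributing +1 × 15880 = +15880 cm⁻¹.
Combining: -30160 + 15880 = -14280 cm⁻¹.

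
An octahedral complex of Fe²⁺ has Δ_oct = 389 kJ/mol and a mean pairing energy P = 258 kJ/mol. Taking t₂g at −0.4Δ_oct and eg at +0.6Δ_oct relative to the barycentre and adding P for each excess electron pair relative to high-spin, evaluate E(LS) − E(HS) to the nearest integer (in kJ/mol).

-262

Fe²⁺: group 8, so d-count = 8 − 2 = 6.
High-spin d⁶ fills as t₂g⁴ eg² with CFSE 4(−0.4) + 2(+0.6) = -0.4Δ_oct = -156 kJ/mol.
Low-spin: t₂g⁶ eg⁰, orbital CFSE = -2.4Δ_oct = -934 kJ/mol; plus 2 excess pairs × P = +516 kJ/mol; total -418 kJ/mol.
The difference is -418 − (-156) = -262 kJ/mol, so low-spin lies lower.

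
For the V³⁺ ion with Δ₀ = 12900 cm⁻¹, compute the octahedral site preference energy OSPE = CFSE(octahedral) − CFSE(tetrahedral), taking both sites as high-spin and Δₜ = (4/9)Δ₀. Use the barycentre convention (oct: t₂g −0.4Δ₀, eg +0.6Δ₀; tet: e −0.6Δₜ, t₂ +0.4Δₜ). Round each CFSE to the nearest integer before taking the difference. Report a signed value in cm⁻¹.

Group 5 minus oxidation state +3 gives a d² configuration for V³⁺.
Octahedral (high-spin): t₂g² eg⁰, CFSE = 2(−0.4) + 0(+0.6) = -0.8Δ₀ = -0.8 × 12900 = -10320 cm⁻¹.
Tetrahedral: e² t₂⁰, CFSE = 2(−0.6) + 0(+0.4) = -1.2Δₜ = -1.2 × (4/9) × 12900 = -6880 cm⁻¹.
Subtracting, OSPE = -10320 − (-6880) = -3440 cm⁻¹.

-3440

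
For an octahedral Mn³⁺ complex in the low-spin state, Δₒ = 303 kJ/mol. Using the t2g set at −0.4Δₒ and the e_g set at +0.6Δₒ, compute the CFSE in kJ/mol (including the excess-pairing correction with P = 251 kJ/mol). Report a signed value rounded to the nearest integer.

-234

Mn is in group 7, so Mn³⁺ is d⁴ (7 − 3 = 4).
Electron filling gives t2g^4 e_g^0.
The orbital stabilization is -1.6Δₒ = -1.6 × 303 = -485 kJ/mol.
Pairing penalty: 1 pair vs 0 in the high-spin reference → 1 extra × P = 251 kJ/mol.
Net CFSE = -485 + 251 = -234 kJ/mol.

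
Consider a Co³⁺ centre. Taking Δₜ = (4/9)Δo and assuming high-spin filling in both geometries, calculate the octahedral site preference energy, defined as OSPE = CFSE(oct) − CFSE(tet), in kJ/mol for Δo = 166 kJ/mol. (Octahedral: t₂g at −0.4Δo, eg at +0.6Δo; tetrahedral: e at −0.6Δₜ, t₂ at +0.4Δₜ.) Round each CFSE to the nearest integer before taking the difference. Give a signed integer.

Co sits in group 9; removing 3 electrons leaves Co³⁺ with 9 − 3 = 6 d electrons.
Octahedral high-spin t2g^4 e_g^2: CFSE = -0.4 × 166 = -66 kJ/mol.
Tetrahedral e^3 t2^3 gives -0.6Δₜ = -0.6 × (4/9) × 166 = -44 kJ/mol.
OSPE = CFSE(oct) − CFSE(tet) = -66 − (-44) = -22 kJ/mol.

-22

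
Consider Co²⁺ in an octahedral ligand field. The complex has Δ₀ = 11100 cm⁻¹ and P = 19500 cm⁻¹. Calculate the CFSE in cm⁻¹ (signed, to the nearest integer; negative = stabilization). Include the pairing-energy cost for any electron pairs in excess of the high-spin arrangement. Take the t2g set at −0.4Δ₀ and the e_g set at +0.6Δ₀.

Co is in group 9, so Co²⁺ is d⁷ (9 − 2 = 7).
Δ₀ < P, so pairing is avoided: the ground state is high-spin.
Filling d⁷ accordingly: t2g^5 e_g^2.
Orbital CFSE = -0.8Δ₀ = -0.8 × 11100 = -8880 cm⁻¹.
High-spin has no excess pairs, so no pairing correction applies.

-8880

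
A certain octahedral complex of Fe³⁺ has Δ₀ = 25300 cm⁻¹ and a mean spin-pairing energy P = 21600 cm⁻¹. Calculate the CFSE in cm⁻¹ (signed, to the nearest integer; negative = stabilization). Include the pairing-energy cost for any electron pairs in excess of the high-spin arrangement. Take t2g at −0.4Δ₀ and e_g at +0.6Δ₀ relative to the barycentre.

Fe sits in group 8; removing 3 electrons leaves Fe³⁺ with 8 − 3 = 5 d electrons.
Since Δ₀ = 25300 cm⁻¹ > P = 21600 cm⁻¹, the complex adopts the low-spin configuration.
That gives t2g^5 e_g^0.
Orbital CFSE = -2.0Δ₀ = -2.0 × 25300 = -50600 cm⁻¹.
Excess pairs vs high-spin: 2 − 0 = 2; pairing cost = +43200 cm⁻¹.
Net CFSE = -50600 + 43200 = -7400 cm⁻¹.

-7400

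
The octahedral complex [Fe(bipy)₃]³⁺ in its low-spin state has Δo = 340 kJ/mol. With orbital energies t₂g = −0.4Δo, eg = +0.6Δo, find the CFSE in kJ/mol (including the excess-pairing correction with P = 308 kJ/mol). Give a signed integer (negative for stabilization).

bipy is neutral, so the +3 overall charge sits on Fe: oxidation state +3.
Group 8 minus oxidation state +3 gives a d⁵ configuration for Fe³⁺.
Electron filling gives t₂g⁵ eg⁰.
The orbital stabilization is -2.0Δo = -2.0 × 340 = -680 kJ/mol.
High-spin d⁵ would be t₂g³ eg² with 0 pairs; low-spin has 2, so 2 excess pairs cost +2P = +616 kJ/mol.
Net CFSE = -680 + 616 = -64 kJ/mol.

-64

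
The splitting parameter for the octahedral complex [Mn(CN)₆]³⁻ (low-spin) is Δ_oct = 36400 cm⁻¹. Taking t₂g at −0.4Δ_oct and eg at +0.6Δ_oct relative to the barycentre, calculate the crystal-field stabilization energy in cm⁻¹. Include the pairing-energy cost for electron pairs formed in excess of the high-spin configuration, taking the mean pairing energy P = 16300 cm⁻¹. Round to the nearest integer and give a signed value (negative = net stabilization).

-41940

Each CN⁻ contributes -1; 6 × (-1) = -6. With overall charge -3, Mn is in the +3 oxidation state.
Mn is in group 7, so Mn³⁺ is d⁴ (7 − 3 = 4).
Electron filling gives t₂g⁴ eg⁰.
CFSE(orbital) = 4×(-0.4Δ_oct) + 0×(0.6Δ_oct) = -1.6Δ_oct; with Δ_oct = 36400 cm⁻¹ that is -58240 cm⁻¹.
Pairing penalty: 1 pair vs 0 in the high-spin reference → 1 extra × P = 16300 cm⁻¹.
Overall CFSE = -58240 + 16300 = -41940 cm⁻¹.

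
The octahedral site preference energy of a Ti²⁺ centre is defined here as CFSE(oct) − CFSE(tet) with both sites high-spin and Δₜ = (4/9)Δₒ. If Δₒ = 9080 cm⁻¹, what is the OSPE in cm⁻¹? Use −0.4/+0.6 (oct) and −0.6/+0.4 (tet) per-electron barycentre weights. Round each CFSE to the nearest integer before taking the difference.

-2421

Ti is in group 4, so Ti²⁺ is d² (4 − 2 = 2).
In an octahedral site d² (HS) is t₂g² eg⁰, giving CFSE(oct) = -0.8Δₒ = -7264 cm⁻¹.
In a tetrahedral site the filling is e² t₂⁰: CFSE(tet) = -1.2Δₜ = -1.2 × (4/9)(9080) = -4843 cm⁻¹.
Subtracting, OSPE = -7264 − (-4843) = -2421 cm⁻¹.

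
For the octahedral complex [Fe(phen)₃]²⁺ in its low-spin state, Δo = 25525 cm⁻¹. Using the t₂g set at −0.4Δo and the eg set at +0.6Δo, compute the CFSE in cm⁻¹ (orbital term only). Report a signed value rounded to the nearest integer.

-61260

phen is neutral, so the +2 overall charge sits on Fe: oxidation state +2.
Fe²⁺: group 8, so d-count = 8 − 2 = 6.
Electron filling gives t₂g⁶ eg⁰.
Orbital CFSE = 6(-0.4) + 0(0.6) = -2.4Δo = -2.4 × 25525 = -61260 cm⁻¹.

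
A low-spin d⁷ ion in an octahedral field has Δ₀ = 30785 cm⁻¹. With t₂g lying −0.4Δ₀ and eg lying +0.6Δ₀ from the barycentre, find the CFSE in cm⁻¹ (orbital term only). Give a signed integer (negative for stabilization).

-55413

The d⁷ electrons fill as t₂g⁶ eg¹.
CFSE(orbital) = 6×(-0.4Δ₀) + 1×(0.6Δ₀) = -1.8Δ₀; with Δ₀ = 30785 cm⁻¹ that is -55413 cm⁻¹.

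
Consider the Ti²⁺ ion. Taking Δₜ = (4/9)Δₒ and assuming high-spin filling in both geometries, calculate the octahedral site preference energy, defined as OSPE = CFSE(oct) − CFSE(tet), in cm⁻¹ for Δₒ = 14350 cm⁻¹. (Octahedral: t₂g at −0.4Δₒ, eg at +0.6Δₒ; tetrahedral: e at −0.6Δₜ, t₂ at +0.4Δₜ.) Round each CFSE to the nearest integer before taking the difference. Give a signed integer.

-3827

Ti sits in group 4; removing 2 electrons leaves Ti²⁺ with 4 − 2 = 2 d electrons.
Octahedral high-spin t₂g² eg⁰: CFSE = -0.8 × 14350 = -11480 cm⁻¹.
Tetrahedral e² t₂⁰ gives -1.2Δₜ = -1.2 × (4/9) × 14350 = -7653 cm⁻¹.
OSPE = -11480 − (-7653) = -3827 cm⁻¹.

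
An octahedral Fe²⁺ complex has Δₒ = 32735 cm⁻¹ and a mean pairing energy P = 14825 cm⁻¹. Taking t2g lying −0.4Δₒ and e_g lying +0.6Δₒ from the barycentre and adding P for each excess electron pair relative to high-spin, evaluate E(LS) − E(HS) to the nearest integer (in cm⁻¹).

-35820

Fe sits in group 8; removing 2 electrons leaves Fe²⁺ with 8 − 2 = 6 d electrons.
In the high-spin limit (t2g^4 e_g^2) the orbital term is -0.4Δₒ = -13094 cm⁻¹, with no excess pairing.
Low-spin: t2g^6 e_g^0, orbital CFSE = -2.4Δₒ = -78564 cm⁻¹; plus 2 excess pairs × P = +29650 cm⁻¹; total -48914 cm⁻¹.
Thus E(LS) − E(HS) = -35820 cm⁻¹.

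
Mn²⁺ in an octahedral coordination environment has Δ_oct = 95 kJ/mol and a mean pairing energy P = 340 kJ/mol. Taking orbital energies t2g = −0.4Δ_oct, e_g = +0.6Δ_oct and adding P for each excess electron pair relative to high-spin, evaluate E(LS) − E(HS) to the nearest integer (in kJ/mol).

490

Mn²⁺: group 7, so d-count = 7 − 2 = 5.
In the high-spin limit (t2g^3 e_g^2) the orbital term is 0.0Δ_oct = 0 kJ/mol, with no excess pairing.
Low-spin t2g^5 e_g^0 gives -2.0Δ_oct = -190 kJ/mol, but forming 2 extra pairs costs 2P = 680 kJ/mol, so E(LS) = -190 + 680 = 490 kJ/mol.
Thus E(LS) − E(HS) = 490 kJ/mol.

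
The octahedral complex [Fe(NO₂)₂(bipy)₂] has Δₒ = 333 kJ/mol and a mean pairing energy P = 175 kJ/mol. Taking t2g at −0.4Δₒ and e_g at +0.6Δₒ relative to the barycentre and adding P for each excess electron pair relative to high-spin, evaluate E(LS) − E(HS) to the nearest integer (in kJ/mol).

Ligand charges: 2×(-1) from NO₂⁻ and 2×(+0) from bipy sum to -2; with overall charge +0, Fe is +2.
Fe sits in group 8; removing 2 electrons leaves Fe²⁺ with 8 − 2 = 6 d electrons.
In the high-spin limit (t2g^4 e_g^2) the orbital term is -0.4Δₒ = -133 kJ/mol, with no excess pairing.
Low-spin t2g^6 e_g^0 gives -2.4Δₒ = -799 kJ/mol, but forming 2 extra pairs costs 2P = 350 kJ/mol, so E(LS) = -799 + 350 = -449 kJ/mol.
E(LS) − E(HS) = -449 − (-133) = -316 kJ/mol.

-316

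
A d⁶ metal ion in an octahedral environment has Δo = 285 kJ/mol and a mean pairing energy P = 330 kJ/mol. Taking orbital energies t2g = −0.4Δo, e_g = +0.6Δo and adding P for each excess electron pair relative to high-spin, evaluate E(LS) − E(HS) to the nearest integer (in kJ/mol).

In the high-spin limit (t2g^4 e_g^2) the orbital term is -0.4Δo = -114 kJ/mol, with no excess pairing.
Low-spin: t2g^6 e_g^0, orbital CFSE = -2.4Δo = -684 kJ/mol; plus 2 excess pairs × P = +660 kJ/mol; total -24 kJ/mol.
E(LS) − E(HS) = -24 − (-114) = 90 kJ/mol.

90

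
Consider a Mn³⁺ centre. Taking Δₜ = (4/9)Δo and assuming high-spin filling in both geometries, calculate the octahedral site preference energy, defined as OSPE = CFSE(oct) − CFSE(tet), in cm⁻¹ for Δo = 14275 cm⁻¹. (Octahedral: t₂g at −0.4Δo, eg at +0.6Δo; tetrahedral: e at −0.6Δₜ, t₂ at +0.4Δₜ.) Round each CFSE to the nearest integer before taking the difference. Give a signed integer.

Mn is in group 7, so Mn³⁺ is d⁴ (7 − 3 = 4).
Octahedral (high-spin): t2g^3 e_g^1, CFSE = 3(−0.4) + 1(+0.6) = -0.6Δo = -0.6 × 14275 = -8565 cm⁻¹.
Tetrahedral e^2 t2^2 gives -0.4Δₜ = -0.4 × (4/9) × 14275 = -2538 cm⁻¹.
OSPE = -8565 − (-2538) = -6027 cm⁻¹.

-6027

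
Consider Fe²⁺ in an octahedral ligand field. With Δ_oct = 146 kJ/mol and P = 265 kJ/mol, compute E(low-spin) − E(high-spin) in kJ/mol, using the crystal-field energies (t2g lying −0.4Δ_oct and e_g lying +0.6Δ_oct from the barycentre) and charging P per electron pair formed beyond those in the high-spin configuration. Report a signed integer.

Fe sits in group 8; removing 2 electrons leaves Fe²⁺ with 8 − 2 = 6 d electrons.
High-spin d⁶ fills as t2g^4 e_g^2 with CFSE 4(−0.4) + 2(+0.6) = -0.4Δ_oct = -58 kJ/mol.
Low-spin: t2g^6 e_g^0, orbital CFSE = -2.4Δ_oct = -350 kJ/mol; plus 2 excess pairs × P = +530 kJ/mol; total 180 kJ/mol.
E(LS) − E(HS) = 180 − (-58) = 238 kJ/mol.

238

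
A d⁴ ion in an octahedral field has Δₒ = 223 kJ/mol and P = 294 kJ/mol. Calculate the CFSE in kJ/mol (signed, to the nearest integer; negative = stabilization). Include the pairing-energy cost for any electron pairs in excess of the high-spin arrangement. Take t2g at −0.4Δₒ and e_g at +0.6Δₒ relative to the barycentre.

With Δₒ < P the complex is high-spin.
Configuration: t2g^3 e_g^1.
Orbital CFSE = -0.6Δₒ = -0.6 × 223 = -134 kJ/mol.
High-spin has no excess pairs, so no pairing correction applies.

-134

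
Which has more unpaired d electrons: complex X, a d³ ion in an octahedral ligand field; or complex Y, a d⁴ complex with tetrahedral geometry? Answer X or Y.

X: For octahedral d³ the high- and low-spin configurations coincide; t₂g³ eg⁰ → 3 unpaired.
Y: Tetrahedral fields are weak (Δₜ ≈ 4/9 Δₒ), so electrons fill high-spin; e^2 t2^2 → 4 unpaired.
So Y has more unpaired electrons.

Y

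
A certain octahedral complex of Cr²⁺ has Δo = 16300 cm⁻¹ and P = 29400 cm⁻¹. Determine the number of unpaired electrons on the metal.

4

Cr sits in group 6; removing 2 electrons leaves Cr²⁺ with 6 − 2 = 4 d electrons.
Δo < P, so pairing is avoided: the ground state is high-spin.
That gives t2g^3 e_g^1.
Unpaired electrons: 4.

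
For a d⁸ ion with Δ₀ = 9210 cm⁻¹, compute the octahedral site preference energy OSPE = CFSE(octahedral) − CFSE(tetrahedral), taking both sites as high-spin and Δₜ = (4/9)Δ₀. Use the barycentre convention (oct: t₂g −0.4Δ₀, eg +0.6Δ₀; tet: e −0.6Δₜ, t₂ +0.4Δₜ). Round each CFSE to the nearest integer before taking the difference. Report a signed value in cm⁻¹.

Octahedral (high-spin): t2g^6 e_g^2, CFSE = 6(−0.4) + 2(+0.6) = -1.2Δ₀ = -1.2 × 9210 = -11052 cm⁻¹.
In a tetrahedral site the filling is e^4 t2^4: CFSE(tet) = -0.8Δₜ = -0.8 × (4/9)(9210) = -3275 cm⁻¹.
OSPE = -11052 − (-3275) = -7777 cm⁻¹.

-7777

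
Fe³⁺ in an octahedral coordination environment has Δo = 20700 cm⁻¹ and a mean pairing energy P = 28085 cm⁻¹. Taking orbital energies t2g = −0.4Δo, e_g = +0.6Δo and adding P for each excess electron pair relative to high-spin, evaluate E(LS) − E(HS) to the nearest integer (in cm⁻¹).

Group 8 minus oxidation state +3 gives a d⁵ configuration for Fe³⁺.
High-spin: t2g^3 e_g^2, CFSE = 0.0Δo = 0 cm⁻¹.
Low-spin: t2g^5 e_g^0, orbital CFSE = -2.0Δo = -41400 cm⁻¹; plus 2 excess pairs × P = +56170 cm⁻¹; total 14770 cm⁻¹.
E(LS) − E(HS) = 14770 − (0) = 14770 cm⁻¹.

14770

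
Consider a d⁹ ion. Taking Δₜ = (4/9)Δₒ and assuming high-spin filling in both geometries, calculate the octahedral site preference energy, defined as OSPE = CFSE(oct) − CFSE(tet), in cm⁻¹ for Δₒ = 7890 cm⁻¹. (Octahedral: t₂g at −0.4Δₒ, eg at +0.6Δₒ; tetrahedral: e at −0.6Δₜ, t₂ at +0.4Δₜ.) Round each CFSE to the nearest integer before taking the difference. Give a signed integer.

-3331

Octahedral (high-spin): t₂g⁶ eg³, CFSE = 6(−0.4) + 3(+0.6) = -0.6Δₒ = -0.6 × 7890 = -4734 cm⁻¹.
Tetrahedral e⁴ t₂⁵ gives -0.4Δₜ = -0.4 × (4/9) × 7890 = -1403 cm⁻¹.
OSPE = -4734 − (-1403) = -3331 cm⁻¹.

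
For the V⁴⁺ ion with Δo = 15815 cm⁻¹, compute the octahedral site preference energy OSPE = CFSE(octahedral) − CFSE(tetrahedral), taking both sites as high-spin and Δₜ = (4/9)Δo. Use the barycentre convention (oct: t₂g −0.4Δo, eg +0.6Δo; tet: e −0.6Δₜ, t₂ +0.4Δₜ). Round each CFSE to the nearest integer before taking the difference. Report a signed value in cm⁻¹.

Group 5 minus oxidation state +4 gives a d¹ configuration for V⁴⁺.
In an octahedral site d¹ (HS) is t2g^1 e_g^0, giving CFSE(oct) = -0.4Δo = -6326 cm⁻¹.
Tetrahedral e^1 t2^0 gives -0.6Δₜ = -0.6 × (4/9) × 15815 = -4217 cm⁻¹.
Subtracting, OSPE = -6326 − (-4217) = -2109 cm⁻¹.

-2109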